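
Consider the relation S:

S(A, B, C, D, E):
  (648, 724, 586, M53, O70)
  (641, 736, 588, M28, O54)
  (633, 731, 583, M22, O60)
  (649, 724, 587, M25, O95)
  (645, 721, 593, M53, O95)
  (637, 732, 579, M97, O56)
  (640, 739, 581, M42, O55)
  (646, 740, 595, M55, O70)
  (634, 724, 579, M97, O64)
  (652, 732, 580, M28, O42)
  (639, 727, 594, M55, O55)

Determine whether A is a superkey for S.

All 11 rows have distinct A values, so A → (all attributes) holds and A is a superkey.

Yes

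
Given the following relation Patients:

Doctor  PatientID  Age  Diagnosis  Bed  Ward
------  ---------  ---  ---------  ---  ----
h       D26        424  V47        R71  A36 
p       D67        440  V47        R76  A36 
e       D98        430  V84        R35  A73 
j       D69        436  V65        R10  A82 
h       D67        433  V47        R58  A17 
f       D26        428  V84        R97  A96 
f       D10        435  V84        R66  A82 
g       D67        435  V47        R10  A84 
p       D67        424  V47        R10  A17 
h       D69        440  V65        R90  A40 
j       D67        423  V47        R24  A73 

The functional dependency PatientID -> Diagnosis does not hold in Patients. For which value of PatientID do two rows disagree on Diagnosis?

D26

PatientID=D26: 2 rows → Diagnosis takes values {V47, V84} — violation
PatientID=D67: 5 rows → Diagnosis = V47, V47, V47, V47, V47 ✓
PatientID=D98: 1 row → Diagnosis = V84 ✓
PatientID=D69: 2 rows → Diagnosis = V65, V65 ✓
PatientID=D10: 1 row → Diagnosis = V84 ✓
The only PatientID value with inconsistent Diagnosis is PatientID=D26.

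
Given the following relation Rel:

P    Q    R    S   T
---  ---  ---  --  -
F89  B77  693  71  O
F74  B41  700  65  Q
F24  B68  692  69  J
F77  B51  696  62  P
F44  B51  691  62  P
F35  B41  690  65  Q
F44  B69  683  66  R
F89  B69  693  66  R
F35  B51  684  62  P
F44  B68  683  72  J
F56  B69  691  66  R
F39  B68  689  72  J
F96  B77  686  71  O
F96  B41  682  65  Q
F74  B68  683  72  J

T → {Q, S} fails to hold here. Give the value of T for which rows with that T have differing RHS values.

T=O: 2 rows → {Q,S} = (B77, 71), (B77, 71) ✓
T=Q: 3 rows → {Q,S} = (B41, 65), (B41, 65), (B41, 65) ✓
T=J: 4 rows → {Q,S} takes values {(B68, 69), (B68, 72)} — violation
T=P: 3 rows → {Q,S} = (B51, 62), (B51, 62), (B51, 62) ✓
T=R: 3 rows → {Q,S} = (B69, 66), (B69, 66), (B69, 66) ✓
The only T value with inconsistent RHS is T=J.

J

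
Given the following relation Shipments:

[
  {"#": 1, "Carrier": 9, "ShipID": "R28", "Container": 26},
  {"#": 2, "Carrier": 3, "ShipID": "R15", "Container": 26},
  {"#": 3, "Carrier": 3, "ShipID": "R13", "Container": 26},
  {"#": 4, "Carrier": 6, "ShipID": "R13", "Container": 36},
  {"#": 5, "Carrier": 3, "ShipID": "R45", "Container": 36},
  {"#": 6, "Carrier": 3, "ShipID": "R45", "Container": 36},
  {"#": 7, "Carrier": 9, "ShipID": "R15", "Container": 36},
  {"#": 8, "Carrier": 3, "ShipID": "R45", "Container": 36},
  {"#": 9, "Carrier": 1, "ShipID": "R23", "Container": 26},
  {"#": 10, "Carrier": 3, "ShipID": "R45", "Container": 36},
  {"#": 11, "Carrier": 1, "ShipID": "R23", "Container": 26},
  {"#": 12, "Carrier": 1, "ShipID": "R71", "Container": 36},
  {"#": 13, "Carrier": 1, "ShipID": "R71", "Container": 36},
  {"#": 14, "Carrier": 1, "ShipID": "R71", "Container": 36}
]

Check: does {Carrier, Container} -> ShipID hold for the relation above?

(Carrier=9, Container=26): row 1 → ShipID = R28 ✓
(Carrier=3, Container=26): rows 2, 3 → ShipID takes values {R15, R13} — violation
(Carrier=6, Container=36): row 4 → ShipID = R13 ✓
(Carrier=3, Container=36): rows 5, 6, 8, 10 → ShipID = R45, R45, R45, R45 ✓
(Carrier=9, Container=36): row 7 → ShipID = R15 ✓
(Carrier=1, Container=26): rows 9, 11 → ShipID = R23, R23 ✓
(Carrier=1, Container=36): rows 12, 13, 14 → ShipID = R71, R71, R71 ✓
Two rows agree on {Carrier, Container} but differ on ShipID, so {Carrier, Container} -> ShipID does not hold.

No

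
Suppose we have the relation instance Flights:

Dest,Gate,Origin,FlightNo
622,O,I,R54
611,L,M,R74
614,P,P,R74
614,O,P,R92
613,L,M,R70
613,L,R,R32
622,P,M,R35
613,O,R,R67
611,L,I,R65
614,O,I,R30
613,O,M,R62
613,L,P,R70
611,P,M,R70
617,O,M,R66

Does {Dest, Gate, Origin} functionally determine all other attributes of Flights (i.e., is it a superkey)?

Yes

All 14 rows have distinct {Dest, Gate, Origin} values, so {Dest, Gate, Origin} → (all attributes) holds and {Dest, Gate, Origin} is a superkey.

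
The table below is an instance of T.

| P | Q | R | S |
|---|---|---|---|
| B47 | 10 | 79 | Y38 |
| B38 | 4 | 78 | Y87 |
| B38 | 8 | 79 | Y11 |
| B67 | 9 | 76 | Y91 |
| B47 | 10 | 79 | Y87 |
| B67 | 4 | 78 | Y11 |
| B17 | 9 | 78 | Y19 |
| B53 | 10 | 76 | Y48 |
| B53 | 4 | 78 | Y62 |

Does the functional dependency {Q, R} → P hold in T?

(Q=10, R=79): 2 rows → P = B47, B47 ✓
(Q=4, R=78): 3 rows → P takes values {B38, B67, B53} — violation
(Q=8, R=79): 1 row → P = B38 ✓
(Q=9, R=76): 1 row → P = B67 ✓
(Q=9, R=78): 1 row → P = B17 ✓
(Q=10, R=76): 1 row → P = B53 ✓
Two rows agree on {Q, R} but differ on P, so {Q, R} → P does not hold.

No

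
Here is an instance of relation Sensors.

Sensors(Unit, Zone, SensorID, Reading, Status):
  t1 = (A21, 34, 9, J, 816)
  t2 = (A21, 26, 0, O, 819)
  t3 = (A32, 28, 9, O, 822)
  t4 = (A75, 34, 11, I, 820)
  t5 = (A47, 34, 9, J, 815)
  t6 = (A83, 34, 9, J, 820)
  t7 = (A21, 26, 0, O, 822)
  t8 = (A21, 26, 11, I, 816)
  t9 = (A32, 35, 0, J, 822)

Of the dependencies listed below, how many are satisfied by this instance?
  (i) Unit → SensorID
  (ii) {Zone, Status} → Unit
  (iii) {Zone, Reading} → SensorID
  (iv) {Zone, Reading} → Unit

1

(i) Unit → SensorID: Unit=A21: rows 1, 2, 7, 8 → SensorID takes values {9, 0, 11} — violation; Unit=A32: rows 3, 9 → SensorID takes values {9, 0} — violation — fails.
(ii) {Zone, Status} → Unit: (Zone=34, Status=820): rows 4, 6 → Unit takes values {A75, A83} — violation — fails.
(iii) {Zone, Reading} → SensorID: every LHS value maps to a single RHS value — holds.
(iv) {Zone, Reading} → Unit: (Zone=34, Reading=J): rows 1, 5, 6 → Unit takes values {A21, A47, A83} — violation — fails.
1 of the 4 dependencies holds.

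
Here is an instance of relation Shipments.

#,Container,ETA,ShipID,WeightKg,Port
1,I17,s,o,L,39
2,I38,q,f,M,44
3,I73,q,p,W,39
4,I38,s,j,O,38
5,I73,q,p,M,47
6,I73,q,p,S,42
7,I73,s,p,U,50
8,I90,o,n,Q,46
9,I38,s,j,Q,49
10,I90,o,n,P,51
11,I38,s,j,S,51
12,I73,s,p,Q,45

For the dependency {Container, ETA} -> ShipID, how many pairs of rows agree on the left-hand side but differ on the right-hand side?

0

(Container=I73, ETA=q): all 3 rows agree on ShipID — 0 pairs.
(Container=I38, ETA=s): all 3 rows agree on ShipID — 0 pairs.
(Container=I73, ETA=s): all 2 rows agree on ShipID — 0 pairs.
(Container=I90, ETA=o): all 2 rows agree on ShipID — 0 pairs.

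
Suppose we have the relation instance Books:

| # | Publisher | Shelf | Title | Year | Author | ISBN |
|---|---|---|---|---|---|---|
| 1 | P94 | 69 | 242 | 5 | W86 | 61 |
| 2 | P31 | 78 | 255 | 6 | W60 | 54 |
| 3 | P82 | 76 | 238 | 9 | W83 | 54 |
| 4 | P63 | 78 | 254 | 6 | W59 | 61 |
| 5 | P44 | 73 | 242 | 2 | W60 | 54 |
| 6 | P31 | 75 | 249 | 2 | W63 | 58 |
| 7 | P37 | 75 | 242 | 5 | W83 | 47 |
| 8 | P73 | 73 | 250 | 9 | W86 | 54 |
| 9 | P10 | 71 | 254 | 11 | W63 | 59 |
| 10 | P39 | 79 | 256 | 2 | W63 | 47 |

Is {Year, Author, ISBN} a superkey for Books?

Yes

All 10 rows have distinct {Year, Author, ISBN} values, so {Year, Author, ISBN} → (all attributes) holds and {Year, Author, ISBN} is a superkey.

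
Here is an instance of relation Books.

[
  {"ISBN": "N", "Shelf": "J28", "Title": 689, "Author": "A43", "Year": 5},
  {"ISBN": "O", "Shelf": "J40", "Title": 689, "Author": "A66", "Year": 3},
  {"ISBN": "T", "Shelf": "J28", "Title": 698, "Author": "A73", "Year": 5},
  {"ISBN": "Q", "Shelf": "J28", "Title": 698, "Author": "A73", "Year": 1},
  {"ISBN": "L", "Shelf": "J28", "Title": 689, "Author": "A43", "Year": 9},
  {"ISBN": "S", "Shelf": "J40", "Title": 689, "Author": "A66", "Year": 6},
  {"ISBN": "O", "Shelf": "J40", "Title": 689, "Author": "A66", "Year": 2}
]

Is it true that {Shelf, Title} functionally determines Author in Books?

Yes

(Shelf=J28, Title=689): 2 rows → Author = A43, A43 ✓
(Shelf=J40, Title=689): 3 rows → Author = A66, A66, A66 ✓
(Shelf=J28, Title=698): 2 rows → Author = A73, A73 ✓
Every {Shelf, Title} value is associated with a single Author value, so {Shelf, Title} → Author holds.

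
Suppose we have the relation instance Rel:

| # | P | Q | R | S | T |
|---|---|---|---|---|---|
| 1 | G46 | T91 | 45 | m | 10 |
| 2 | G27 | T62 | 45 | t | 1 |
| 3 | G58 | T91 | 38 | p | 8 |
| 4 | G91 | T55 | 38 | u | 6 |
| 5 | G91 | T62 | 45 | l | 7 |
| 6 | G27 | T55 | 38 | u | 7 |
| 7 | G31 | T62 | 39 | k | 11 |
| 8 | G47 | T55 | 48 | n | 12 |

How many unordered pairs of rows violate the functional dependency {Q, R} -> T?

(Q=T62, R=45): violating pairs (2,5) — 1 pair.
(Q=T55, R=38): violating pairs (4,6) — 1 pair.

2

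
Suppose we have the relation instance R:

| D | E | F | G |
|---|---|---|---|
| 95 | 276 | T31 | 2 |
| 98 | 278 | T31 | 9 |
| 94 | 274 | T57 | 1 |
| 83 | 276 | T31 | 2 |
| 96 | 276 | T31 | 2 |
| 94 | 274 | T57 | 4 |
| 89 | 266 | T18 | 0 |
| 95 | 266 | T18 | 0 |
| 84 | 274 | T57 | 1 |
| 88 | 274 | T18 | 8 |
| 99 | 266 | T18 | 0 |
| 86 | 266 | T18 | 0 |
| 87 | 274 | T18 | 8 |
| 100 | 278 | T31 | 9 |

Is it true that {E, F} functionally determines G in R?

No

(E=276, F=T31): 3 rows → G = 2, 2, 2 ✓
(E=278, F=T31): 2 rows → G = 9, 9 ✓
(E=274, F=T57): 3 rows → G takes values {1, 4} — violation
(E=266, F=T18): 4 rows → G = 0, 0, 0, 0 ✓
(E=274, F=T18): 2 rows → G = 8, 8 ✓
Two rows agree on {E, F} but differ on G, so {E, F} → G does not hold.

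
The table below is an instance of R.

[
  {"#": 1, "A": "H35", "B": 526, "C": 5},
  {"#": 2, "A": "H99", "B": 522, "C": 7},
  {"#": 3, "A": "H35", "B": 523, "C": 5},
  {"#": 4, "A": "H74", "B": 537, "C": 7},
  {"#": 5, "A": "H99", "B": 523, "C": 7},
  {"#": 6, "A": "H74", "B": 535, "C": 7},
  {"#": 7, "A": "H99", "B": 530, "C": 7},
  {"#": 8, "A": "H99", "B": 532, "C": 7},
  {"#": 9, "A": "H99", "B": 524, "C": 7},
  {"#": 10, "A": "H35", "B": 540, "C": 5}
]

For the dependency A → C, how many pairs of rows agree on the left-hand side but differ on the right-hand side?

A=H35: all 3 rows agree on C — 0 pairs.
A=H99: all 5 rows agree on C — 0 pairs.
A=H74: all 2 rows agree on C — 0 pairs.

0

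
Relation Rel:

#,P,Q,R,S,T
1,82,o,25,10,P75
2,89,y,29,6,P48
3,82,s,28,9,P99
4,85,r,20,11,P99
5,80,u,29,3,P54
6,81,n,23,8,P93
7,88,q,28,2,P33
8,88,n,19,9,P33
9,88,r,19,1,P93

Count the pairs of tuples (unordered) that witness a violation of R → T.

3

R=29: violating pairs (2,5) — 1 pair.
R=28: violating pairs (3,7) — 1 pair.
R=19: violating pairs (8,9) — 1 pair.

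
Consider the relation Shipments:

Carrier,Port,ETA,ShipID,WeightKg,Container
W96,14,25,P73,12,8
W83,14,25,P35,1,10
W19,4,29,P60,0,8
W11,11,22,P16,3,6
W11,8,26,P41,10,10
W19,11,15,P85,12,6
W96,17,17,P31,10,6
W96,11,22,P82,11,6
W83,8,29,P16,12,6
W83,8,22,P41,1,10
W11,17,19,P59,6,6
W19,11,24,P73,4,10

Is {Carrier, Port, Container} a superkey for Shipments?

Yes

All 12 rows have distinct {Carrier, Port, Container} values, so {Carrier, Port, Container} → (all attributes) holds and {Carrier, Port, Container} is a superkey.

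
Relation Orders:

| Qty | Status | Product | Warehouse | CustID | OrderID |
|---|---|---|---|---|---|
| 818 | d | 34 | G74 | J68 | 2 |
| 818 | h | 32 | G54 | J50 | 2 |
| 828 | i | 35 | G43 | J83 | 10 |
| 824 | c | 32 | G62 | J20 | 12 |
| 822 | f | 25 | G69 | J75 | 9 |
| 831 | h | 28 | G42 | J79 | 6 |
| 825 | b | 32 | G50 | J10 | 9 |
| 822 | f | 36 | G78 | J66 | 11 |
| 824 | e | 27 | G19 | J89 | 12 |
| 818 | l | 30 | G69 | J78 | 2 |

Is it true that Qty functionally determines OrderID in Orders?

Qty=818: 3 rows → OrderID = 2, 2, 2 ✓
Qty=828: 1 row → OrderID = 10 ✓
Qty=824: 2 rows → OrderID = 12, 12 ✓
Qty=822: 2 rows → OrderID takes values {9, 11} — violation
Qty=831: 1 row → OrderID = 6 ✓
Qty=825: 1 row → OrderID = 9 ✓
Two rows agree on Qty but differ on OrderID, so Qty -> OrderID does not hold.

No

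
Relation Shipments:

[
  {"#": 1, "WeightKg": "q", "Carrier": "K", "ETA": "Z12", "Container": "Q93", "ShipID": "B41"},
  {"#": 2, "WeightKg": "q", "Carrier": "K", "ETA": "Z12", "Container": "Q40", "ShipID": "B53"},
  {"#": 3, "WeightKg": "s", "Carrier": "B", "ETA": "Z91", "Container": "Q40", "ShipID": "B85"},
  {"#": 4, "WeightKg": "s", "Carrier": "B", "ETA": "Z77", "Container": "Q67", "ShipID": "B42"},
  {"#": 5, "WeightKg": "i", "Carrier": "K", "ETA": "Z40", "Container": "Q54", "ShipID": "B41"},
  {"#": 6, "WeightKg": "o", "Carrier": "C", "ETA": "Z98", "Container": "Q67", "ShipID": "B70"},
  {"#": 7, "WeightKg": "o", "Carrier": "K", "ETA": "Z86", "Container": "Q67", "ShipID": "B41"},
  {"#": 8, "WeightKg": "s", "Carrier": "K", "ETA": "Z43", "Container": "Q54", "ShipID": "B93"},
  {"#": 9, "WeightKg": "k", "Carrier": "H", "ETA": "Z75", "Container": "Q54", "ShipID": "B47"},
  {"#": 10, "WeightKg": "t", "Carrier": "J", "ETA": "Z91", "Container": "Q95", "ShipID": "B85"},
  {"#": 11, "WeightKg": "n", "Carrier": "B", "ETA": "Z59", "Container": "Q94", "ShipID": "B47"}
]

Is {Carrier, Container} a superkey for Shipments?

Rows 5 and 8 have the same {Carrier, Container} value (Carrier=K, Container=Q54) but are distinct tuples, so {Carrier, Container} does not determine every attribute — not a superkey.

No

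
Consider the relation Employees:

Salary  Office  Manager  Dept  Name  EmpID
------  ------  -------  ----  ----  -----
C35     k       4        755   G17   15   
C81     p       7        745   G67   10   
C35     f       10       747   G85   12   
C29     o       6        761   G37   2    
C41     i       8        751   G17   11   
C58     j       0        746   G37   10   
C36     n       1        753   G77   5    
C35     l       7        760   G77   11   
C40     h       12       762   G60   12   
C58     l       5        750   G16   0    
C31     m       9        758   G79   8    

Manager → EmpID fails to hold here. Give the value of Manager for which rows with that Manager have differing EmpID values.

Manager=4: 1 row → EmpID = 15 ✓
Manager=7: 2 rows → EmpID takes values {10, 11} — violation
Manager=10: 1 row → EmpID = 12 ✓
Manager=6: 1 row → EmpID = 2 ✓
Manager=8: 1 row → EmpID = 11 ✓
Manager=0: 1 row → EmpID = 10 ✓
Manager=1: 1 row → EmpID = 5 ✓
Manager=12: 1 row → EmpID = 12 ✓
Manager=5: 1 row → EmpID = 0 ✓
Manager=9: 1 row → EmpID = 8 ✓
The only Manager value with inconsistent EmpID is Manager=7.

7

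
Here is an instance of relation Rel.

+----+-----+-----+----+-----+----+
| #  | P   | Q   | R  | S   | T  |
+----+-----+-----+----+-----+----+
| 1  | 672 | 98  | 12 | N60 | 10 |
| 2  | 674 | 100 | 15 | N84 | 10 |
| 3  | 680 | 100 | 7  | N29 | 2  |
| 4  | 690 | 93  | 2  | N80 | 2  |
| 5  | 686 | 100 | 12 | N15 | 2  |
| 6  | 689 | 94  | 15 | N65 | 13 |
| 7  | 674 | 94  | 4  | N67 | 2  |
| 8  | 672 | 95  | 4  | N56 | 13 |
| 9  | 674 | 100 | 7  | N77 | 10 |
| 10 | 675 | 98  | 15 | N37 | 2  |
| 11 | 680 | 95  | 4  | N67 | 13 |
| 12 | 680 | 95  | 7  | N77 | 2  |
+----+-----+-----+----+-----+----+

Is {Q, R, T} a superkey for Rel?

No

Rows 8 and 11 have the same {Q, R, T} value (Q=95, R=4, T=13) but are distinct tuples, so {Q, R, T} does not determine every attribute — not a superkey.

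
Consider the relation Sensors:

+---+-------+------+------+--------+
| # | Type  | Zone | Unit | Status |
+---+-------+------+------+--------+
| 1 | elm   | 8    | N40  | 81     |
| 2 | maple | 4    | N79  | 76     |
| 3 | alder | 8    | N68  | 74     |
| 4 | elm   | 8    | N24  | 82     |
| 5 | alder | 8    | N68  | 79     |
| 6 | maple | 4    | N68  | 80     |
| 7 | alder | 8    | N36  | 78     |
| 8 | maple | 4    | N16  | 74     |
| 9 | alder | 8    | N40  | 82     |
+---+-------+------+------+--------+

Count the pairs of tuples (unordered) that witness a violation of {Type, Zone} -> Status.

10

(Type=elm, Zone=8): violating pairs (1,4) — 1 pair.
(Type=maple, Zone=4): violating pairs (2,6), (2,8), (6,8) — 3 pairs.
(Type=alder, Zone=8): violating pairs (3,5), (3,7), (3,9), (5,7), (5,9), (7,9) — 6 pairs.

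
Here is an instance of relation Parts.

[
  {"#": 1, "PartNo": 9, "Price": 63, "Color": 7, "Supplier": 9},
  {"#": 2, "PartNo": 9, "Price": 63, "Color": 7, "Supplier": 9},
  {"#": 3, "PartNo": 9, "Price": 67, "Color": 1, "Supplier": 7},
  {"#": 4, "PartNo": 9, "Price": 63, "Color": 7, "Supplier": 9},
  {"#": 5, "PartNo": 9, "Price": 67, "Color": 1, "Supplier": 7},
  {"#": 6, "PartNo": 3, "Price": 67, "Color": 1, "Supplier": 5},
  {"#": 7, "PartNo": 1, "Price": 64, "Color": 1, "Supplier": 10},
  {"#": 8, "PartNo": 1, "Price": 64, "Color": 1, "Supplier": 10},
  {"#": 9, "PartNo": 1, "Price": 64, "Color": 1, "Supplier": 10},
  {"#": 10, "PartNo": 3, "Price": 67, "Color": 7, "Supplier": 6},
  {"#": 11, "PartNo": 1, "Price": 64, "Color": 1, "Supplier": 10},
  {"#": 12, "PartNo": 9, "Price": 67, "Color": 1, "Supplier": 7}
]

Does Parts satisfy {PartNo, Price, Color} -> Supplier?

Yes

(PartNo=9, Price=63, Color=7): rows 1, 2, 4 → Supplier = 9, 9, 9 ✓
(PartNo=9, Price=67, Color=1): rows 3, 5, 12 → Supplier = 7, 7, 7 ✓
(PartNo=3, Price=67, Color=1): row 6 → Supplier = 5 ✓
(PartNo=1, Price=64, Color=1): rows 7, 8, 9, 11 → Supplier = 10, 10, 10, 10 ✓
(PartNo=3, Price=67, Color=7): row 10 → Supplier = 6 ✓
Every {PartNo, Price, Color} value is associated with a single Supplier value, so {PartNo, Price, Color} -> Supplier holds.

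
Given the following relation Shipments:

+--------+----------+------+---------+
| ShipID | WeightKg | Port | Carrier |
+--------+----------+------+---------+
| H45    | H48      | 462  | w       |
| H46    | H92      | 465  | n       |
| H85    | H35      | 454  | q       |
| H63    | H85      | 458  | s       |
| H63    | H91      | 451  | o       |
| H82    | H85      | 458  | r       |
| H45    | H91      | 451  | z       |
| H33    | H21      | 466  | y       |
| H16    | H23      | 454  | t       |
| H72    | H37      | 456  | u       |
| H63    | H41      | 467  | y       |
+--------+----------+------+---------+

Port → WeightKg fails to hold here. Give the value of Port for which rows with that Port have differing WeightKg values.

454

Port=462: 1 row → WeightKg = H48 ✓
Port=465: 1 row → WeightKg = H92 ✓
Port=454: 2 rows → WeightKg takes values {H35, H23} — violation
Port=458: 2 rows → WeightKg = H85, H85 ✓
Port=451: 2 rows → WeightKg = H91, H91 ✓
Port=466: 1 row → WeightKg = H21 ✓
Port=456: 1 row → WeightKg = H37 ✓
Port=467: 1 row → WeightKg = H41 ✓
The only Port value with inconsistent WeightKg is Port=454.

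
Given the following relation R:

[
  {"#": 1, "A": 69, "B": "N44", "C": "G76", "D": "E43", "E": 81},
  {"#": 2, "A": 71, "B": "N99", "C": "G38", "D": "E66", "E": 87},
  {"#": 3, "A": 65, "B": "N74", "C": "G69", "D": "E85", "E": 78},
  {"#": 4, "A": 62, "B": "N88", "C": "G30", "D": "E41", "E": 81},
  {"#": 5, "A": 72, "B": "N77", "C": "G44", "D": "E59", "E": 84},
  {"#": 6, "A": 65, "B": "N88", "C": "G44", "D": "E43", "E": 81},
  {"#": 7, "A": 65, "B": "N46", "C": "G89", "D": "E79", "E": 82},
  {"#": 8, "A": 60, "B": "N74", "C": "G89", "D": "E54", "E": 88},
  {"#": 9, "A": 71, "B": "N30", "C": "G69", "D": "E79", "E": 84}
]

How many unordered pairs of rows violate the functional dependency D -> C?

2

D=E43: violating pairs (1,6) — 1 pair.
D=E79: violating pairs (7,9) — 1 pair.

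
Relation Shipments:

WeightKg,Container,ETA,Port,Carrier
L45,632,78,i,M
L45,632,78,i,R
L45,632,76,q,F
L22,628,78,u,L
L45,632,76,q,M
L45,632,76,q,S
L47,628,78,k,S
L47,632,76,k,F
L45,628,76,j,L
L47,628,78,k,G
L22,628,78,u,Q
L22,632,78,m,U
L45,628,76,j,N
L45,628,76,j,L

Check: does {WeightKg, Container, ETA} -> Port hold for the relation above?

(WeightKg=L45, Container=632, ETA=78): 2 rows → Port = i, i ✓
(WeightKg=L45, Container=632, ETA=76): 3 rows → Port = q, q, q ✓
(WeightKg=L22, Container=628, ETA=78): 2 rows → Port = u, u ✓
(WeightKg=L47, Container=628, ETA=78): 2 rows → Port = k, k ✓
(WeightKg=L47, Container=632, ETA=76): 1 row → Port = k ✓
(WeightKg=L45, Container=628, ETA=76): 3 rows → Port = j, j, j ✓
(WeightKg=L22, Container=632, ETA=78): 1 row → Port = m ✓
Every {WeightKg, Container, ETA} value is associated with a single Port value, so {WeightKg, Container, ETA} -> Port holds.

Yes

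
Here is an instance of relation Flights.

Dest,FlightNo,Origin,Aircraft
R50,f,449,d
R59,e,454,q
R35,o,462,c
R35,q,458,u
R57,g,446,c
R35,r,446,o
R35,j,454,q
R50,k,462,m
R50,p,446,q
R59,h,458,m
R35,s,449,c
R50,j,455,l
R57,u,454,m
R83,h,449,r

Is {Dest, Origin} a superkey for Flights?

All 14 rows have distinct {Dest, Origin} values, so {Dest, Origin} → (all attributes) holds and {Dest, Origin} is a superkey.

Yes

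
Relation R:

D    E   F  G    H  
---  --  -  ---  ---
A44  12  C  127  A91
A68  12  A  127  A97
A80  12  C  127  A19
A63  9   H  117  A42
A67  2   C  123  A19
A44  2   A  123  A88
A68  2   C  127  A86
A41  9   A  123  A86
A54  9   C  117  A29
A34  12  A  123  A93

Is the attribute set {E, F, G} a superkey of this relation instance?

No

Two distinct rows share (E=12, F=C, G=127), so {E, F, G} does not determine every attribute — not a superkey.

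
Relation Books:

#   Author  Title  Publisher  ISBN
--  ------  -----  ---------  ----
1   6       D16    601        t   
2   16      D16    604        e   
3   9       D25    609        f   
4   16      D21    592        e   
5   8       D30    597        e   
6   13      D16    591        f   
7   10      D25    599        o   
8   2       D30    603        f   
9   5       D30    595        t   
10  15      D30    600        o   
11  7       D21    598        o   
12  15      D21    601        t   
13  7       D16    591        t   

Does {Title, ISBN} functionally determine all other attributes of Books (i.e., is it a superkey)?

Rows 1 and 13 have the same {Title, ISBN} value (Title=D16, ISBN=t) but are distinct tuples, so {Title, ISBN} does not determine every attribute — not a superkey.

No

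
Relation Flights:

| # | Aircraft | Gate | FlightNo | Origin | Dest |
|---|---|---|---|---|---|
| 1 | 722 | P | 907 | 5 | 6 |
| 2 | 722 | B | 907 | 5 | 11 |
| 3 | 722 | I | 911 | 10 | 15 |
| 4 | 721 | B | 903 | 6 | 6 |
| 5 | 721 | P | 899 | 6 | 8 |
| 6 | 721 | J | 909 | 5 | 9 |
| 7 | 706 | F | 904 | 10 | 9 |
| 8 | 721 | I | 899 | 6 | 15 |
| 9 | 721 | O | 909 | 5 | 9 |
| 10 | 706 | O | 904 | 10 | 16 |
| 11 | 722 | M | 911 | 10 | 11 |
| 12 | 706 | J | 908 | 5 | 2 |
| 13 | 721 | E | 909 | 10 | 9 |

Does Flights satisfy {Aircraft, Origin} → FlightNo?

(Aircraft=722, Origin=5): rows 1, 2 → FlightNo = 907, 907 ✓
(Aircraft=722, Origin=10): rows 3, 11 → FlightNo = 911, 911 ✓
(Aircraft=721, Origin=6): rows 4, 5, 8 → FlightNo takes values {903, 899} — violation
(Aircraft=721, Origin=5): rows 6, 9 → FlightNo = 909, 909 ✓
(Aircraft=706, Origin=10): rows 7, 10 → FlightNo = 904, 904 ✓
(Aircraft=706, Origin=5): row 12 → FlightNo = 908 ✓
(Aircraft=721, Origin=10): row 13 → FlightNo = 909 ✓
Two rows agree on {Aircraft, Origin} but differ on FlightNo, so {Aircraft, Origin} → FlightNo does not hold.

No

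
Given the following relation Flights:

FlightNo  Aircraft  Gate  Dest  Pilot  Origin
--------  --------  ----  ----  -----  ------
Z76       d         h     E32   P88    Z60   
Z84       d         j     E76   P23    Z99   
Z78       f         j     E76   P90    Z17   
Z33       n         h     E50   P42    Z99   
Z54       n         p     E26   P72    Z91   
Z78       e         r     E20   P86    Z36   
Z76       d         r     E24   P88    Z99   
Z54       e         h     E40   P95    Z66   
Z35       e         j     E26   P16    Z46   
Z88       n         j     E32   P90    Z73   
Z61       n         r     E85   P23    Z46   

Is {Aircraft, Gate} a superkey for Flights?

All 11 rows have distinct {Aircraft, Gate} values, so {Aircraft, Gate} → (all attributes) holds and {Aircraft, Gate} is a superkey.

Yes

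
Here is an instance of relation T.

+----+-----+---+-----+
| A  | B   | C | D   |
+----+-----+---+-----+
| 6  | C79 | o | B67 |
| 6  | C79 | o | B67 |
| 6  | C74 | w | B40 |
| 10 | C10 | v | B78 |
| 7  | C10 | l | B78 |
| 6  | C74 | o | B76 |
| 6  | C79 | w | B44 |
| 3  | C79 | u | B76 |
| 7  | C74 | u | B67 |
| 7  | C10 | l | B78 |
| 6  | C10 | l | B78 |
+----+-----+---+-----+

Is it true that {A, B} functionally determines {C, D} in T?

No

(A=6, B=C79): 3 rows → {C,D} takes values {(o, B67), (w, B44)} — violation
(A=6, B=C74): 2 rows → {C,D} takes values {(w, B40), (o, B76)} — violation
(A=10, B=C10): 1 row → {C,D} = (v, B78) ✓
(A=7, B=C10): 2 rows → {C,D} = (l, B78), (l, B78) ✓
(A=3, B=C79): 1 row → {C,D} = (u, B76) ✓
(A=7, B=C74): 1 row → {C,D} = (u, B67) ✓
(A=6, B=C10): 1 row → {C,D} = (l, B78) ✓
Two rows agree on {A, B} but differ on {C, D}, so {A, B} → {C, D} does not hold.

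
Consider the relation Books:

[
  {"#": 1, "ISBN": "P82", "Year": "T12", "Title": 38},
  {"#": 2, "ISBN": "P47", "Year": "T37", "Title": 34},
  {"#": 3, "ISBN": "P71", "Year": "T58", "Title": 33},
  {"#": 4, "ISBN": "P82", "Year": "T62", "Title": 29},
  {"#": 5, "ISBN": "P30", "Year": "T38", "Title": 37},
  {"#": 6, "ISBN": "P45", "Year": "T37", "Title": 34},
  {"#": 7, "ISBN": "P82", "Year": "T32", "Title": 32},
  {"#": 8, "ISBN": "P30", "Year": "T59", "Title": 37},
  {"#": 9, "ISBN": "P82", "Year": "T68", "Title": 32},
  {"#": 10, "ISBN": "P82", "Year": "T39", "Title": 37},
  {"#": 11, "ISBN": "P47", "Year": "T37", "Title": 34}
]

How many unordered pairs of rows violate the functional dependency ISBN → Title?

ISBN=P82: violating pairs (1,4), (1,7), (1,9), (1,10), (4,7), (4,9), (4,10), (7,10), (9,10) — 9 pairs.
ISBN=P47: all 2 rows agree on Title — 0 pairs.
ISBN=P30: all 2 rows agree on Title — 0 pairs.

9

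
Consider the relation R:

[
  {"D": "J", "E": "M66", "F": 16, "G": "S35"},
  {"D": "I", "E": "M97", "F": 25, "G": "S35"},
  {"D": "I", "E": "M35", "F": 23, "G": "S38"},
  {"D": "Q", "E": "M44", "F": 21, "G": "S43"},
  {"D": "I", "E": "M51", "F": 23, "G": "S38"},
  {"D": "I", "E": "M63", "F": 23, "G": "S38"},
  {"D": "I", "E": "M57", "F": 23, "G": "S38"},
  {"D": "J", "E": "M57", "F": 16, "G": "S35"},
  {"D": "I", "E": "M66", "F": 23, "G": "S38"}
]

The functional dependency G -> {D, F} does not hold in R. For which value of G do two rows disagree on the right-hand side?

G=S35: 3 rows → {D,F} takes values {(J, 16), (I, 25)} — violation
G=S38: 5 rows → {D,F} = (I, 23), (I, 23), (I, 23), (I, 23), (I, 23) ✓
G=S43: 1 row → {D,F} = (Q, 21) ✓
The only G value with inconsistent RHS is G=S35.

S35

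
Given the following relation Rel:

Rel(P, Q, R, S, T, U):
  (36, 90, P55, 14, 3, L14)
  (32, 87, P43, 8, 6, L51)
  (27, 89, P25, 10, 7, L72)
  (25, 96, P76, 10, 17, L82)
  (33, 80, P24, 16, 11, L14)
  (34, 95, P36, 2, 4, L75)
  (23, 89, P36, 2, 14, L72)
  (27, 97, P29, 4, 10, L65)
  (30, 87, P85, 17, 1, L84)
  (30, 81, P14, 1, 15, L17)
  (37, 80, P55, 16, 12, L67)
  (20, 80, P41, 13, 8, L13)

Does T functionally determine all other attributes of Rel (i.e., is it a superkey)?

Yes

All 12 rows have distinct T values, so T → (all attributes) holds and T is a superkey.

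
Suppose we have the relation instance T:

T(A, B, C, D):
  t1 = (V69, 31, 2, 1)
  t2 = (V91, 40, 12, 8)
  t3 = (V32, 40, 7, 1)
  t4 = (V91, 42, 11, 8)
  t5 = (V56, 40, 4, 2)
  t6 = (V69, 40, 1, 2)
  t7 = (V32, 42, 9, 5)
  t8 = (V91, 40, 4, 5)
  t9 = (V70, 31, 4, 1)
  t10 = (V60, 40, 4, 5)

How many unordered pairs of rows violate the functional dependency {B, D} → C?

2

(B=31, D=1): violating pairs (1,9) — 1 pair.
(B=40, D=2): violating pairs (5,6) — 1 pair.
(B=40, D=5): all 2 rows agree on C — 0 pairs.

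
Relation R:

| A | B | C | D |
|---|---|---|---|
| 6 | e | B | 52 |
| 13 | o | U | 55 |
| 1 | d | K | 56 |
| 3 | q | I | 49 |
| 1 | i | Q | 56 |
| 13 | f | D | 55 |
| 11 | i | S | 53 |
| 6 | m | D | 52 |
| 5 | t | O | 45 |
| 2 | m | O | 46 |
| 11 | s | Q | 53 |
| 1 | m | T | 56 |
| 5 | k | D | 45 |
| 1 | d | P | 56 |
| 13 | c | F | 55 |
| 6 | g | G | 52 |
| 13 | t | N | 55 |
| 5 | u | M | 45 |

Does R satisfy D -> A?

Yes

D=52: 3 rows → A = 6, 6, 6 ✓
D=55: 4 rows → A = 13, 13, 13, 13 ✓
D=56: 4 rows → A = 1, 1, 1, 1 ✓
D=49: 1 row → A = 3 ✓
D=53: 2 rows → A = 11, 11 ✓
D=45: 3 rows → A = 5, 5, 5 ✓
D=46: 1 row → A = 2 ✓
Every D value is associated with a single A value, so D -> A holds.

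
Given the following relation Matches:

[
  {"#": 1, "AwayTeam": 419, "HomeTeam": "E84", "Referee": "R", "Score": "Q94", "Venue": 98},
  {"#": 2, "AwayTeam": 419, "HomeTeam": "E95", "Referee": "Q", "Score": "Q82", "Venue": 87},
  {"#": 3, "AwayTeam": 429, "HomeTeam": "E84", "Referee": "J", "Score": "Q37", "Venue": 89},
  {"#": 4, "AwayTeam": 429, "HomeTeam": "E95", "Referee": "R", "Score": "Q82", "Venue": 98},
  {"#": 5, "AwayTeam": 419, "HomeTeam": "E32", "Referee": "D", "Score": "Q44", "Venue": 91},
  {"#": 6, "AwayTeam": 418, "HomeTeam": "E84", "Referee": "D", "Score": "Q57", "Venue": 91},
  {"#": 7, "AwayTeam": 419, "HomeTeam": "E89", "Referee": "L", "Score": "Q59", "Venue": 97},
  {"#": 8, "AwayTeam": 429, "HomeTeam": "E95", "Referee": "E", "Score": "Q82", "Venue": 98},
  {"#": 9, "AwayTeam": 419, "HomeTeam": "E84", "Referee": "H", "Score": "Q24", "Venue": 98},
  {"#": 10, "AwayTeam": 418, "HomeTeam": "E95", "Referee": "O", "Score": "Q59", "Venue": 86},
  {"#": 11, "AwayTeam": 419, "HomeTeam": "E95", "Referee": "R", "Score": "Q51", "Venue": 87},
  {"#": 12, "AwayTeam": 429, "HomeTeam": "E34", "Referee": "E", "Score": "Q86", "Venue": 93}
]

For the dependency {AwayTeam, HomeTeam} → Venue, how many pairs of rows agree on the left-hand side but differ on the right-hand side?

(AwayTeam=419, HomeTeam=E84): all 2 rows agree on Venue — 0 pairs.
(AwayTeam=419, HomeTeam=E95): all 2 rows agree on Venue — 0 pairs.
(AwayTeam=429, HomeTeam=E95): all 2 rows agree on Venue — 0 pairs.

0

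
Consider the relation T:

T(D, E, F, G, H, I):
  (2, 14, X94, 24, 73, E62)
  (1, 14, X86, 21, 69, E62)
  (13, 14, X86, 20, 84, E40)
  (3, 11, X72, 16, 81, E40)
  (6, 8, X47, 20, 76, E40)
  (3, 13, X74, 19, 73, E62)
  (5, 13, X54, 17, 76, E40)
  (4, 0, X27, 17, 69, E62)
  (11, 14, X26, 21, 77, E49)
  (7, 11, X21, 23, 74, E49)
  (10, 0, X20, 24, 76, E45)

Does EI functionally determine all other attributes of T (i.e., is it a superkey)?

No

Two distinct rows share (E=14, I=E62), so EI does not determine every attribute — not a superkey.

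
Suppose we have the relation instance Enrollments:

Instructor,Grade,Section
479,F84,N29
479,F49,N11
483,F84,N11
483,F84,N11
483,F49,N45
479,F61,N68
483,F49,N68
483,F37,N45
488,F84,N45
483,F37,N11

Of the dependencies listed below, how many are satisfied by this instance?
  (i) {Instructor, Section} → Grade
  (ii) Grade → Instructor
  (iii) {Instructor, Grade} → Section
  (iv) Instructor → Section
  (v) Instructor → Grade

0

(i) {Instructor, Section} → Grade: (Instructor=483, Section=N11): 3 rows → Grade takes values {F84, F37} — violation; (Instructor=483, Section=N45): 2 rows → Grade takes values {F49, F37} — violation — fails.
(ii) Grade → Instructor: Grade=F84: 4 rows → Instructor takes values {479, 483, 488} — violation; Grade=F49: 3 rows → Instructor takes values {479, 483} — violation — fails.
(iii) {Instructor, Grade} → Section: (Instructor=483, Grade=F49): 2 rows → Section takes values {N45, N68} — violation; (Instructor=483, Grade=F37): 2 rows → Section takes values {N45, N11} — violation — fails.
(iv) Instructor → Section: Instructor=479: 3 rows → Section takes values {N29, N11, N68} — violation; Instructor=483: 6 rows → Section takes values {N11, N45, N68} — violation — fails.
(v) Instructor → Grade: Instructor=479: 3 rows → Grade takes values {F84, F49, F61} — violation; Instructor=483: 6 rows → Grade takes values {F84, F49, F37} — violation — fails.
None of the 5 dependencies hold.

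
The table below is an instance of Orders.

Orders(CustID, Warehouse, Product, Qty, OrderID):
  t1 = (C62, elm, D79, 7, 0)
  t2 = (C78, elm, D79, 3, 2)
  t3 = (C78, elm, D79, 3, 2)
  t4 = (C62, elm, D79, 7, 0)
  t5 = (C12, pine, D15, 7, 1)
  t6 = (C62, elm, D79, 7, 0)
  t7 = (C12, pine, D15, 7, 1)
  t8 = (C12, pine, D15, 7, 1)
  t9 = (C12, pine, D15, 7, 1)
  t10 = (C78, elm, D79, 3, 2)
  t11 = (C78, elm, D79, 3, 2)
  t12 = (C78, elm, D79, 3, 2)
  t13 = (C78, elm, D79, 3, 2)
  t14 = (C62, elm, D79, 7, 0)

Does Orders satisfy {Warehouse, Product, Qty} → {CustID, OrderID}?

Yes

(Warehouse=elm, Product=D79, Qty=7): rows 1, 4, 6, 14 → {CustID,OrderID} = (C62, 0), (C62, 0), (C62, 0), (C62, 0) ✓
(Warehouse=elm, Product=D79, Qty=3): rows 2, 3, 10, 11, 12, 13 → {CustID,OrderID} = (C78, 2), (C78, 2), (C78, 2), (C78, 2), (C78, 2), (C78, 2) ✓
(Warehouse=pine, Product=D15, Qty=7): rows 5, 7, 8, 9 → {CustID,OrderID} = (C12, 1), (C12, 1), (C12, 1), (C12, 1) ✓
Every {Warehouse, Product, Qty} value is associated with a single {CustID, OrderID} value, so {Warehouse, Product, Qty} → {CustID, OrderID} holds.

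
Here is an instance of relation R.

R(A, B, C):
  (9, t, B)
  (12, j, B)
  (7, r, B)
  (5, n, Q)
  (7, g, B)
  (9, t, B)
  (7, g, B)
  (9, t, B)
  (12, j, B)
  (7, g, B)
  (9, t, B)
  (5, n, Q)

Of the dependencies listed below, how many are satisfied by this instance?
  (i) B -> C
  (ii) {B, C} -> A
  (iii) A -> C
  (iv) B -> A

4

(i) B -> C: every LHS value maps to a single RHS value — holds.
(ii) {B, C} -> A: every LHS value maps to a single RHS value — holds.
(iii) A -> C: every LHS value maps to a single RHS value — holds.
(iv) B -> A: every LHS value maps to a single RHS value — holds.
4 of the 4 dependencies hold.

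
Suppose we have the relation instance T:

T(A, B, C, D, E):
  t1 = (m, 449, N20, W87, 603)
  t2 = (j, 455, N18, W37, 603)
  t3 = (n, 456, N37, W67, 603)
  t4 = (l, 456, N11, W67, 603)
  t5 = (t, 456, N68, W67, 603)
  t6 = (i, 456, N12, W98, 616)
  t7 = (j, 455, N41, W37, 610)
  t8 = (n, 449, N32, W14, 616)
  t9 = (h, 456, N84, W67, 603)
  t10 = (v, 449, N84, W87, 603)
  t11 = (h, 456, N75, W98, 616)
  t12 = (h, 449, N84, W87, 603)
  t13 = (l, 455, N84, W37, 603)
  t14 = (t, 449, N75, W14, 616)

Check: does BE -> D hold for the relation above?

Yes

(B=449, E=603): rows 1, 10, 12 → D = W87, W87, W87 ✓
(B=455, E=603): rows 2, 13 → D = W37, W37 ✓
(B=456, E=603): rows 3, 4, 5, 9 → D = W67, W67, W67, W67 ✓
(B=456, E=616): rows 6, 11 → D = W98, W98 ✓
(B=455, E=610): row 7 → D = W37 ✓
(B=449, E=616): rows 8, 14 → D = W14, W14 ✓
Every BE value is associated with a single D value, so BE -> D holds.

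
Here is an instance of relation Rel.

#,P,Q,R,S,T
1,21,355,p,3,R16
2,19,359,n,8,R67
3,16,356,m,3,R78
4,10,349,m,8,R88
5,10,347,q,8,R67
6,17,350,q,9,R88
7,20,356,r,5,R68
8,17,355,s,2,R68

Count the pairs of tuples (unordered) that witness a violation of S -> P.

S=3: violating pairs (1,3) — 1 pair.
S=8: violating pairs (2,4), (2,5) — 2 pairs.

3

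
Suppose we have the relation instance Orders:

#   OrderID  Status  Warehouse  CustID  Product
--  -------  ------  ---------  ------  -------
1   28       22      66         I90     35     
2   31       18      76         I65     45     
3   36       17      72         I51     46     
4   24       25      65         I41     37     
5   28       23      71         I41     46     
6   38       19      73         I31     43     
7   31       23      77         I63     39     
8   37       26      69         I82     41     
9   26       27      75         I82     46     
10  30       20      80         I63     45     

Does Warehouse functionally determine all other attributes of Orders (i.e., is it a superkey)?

Yes

All 10 rows have distinct Warehouse values, so Warehouse → (all attributes) holds and Warehouse is a superkey.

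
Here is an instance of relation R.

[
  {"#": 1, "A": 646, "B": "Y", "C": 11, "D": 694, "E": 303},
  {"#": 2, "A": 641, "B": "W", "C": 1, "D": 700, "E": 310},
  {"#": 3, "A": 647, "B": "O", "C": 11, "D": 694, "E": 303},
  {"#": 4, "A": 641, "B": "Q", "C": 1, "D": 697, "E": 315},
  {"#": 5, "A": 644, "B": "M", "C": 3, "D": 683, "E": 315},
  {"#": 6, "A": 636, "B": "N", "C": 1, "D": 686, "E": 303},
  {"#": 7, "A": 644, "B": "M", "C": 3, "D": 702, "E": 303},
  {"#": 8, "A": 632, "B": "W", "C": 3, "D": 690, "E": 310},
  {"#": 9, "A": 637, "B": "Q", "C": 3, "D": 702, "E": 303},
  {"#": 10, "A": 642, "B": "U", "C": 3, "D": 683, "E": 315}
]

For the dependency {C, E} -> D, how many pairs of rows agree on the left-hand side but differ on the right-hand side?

0

(C=11, E=303): all 2 rows agree on D — 0 pairs.
(C=3, E=315): all 2 rows agree on D — 0 pairs.
(C=3, E=303): all 2 rows agree on D — 0 pairs.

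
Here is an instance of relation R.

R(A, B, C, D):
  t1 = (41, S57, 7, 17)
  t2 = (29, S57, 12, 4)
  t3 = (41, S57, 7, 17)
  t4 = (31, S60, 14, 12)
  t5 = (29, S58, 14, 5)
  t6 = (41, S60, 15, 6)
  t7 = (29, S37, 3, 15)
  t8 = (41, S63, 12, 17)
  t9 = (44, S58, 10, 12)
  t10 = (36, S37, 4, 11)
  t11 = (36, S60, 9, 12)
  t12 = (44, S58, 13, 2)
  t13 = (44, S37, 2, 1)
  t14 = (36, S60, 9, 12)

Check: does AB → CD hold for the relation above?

No

(A=41, B=S57): rows 1, 3 → {C,D} = (7, 17), (7, 17) ✓
(A=29, B=S57): row 2 → {C,D} = (12, 4) ✓
(A=31, B=S60): row 4 → {C,D} = (14, 12) ✓
(A=29, B=S58): row 5 → {C,D} = (14, 5) ✓
(A=41, B=S60): row 6 → {C,D} = (15, 6) ✓
(A=29, B=S37): row 7 → {C,D} = (3, 15) ✓
(A=41, B=S63): row 8 → {C,D} = (12, 17) ✓
(A=44, B=S58): rows 9, 12 → {C,D} takes values {(10, 12), (13, 2)} — violation
(A=36, B=S37): row 10 → {C,D} = (4, 11) ✓
(A=36, B=S60): rows 11, 14 → {C,D} = (9, 12), (9, 12) ✓
(A=44, B=S37): row 13 → {C,D} = (2, 1) ✓
Two rows agree on AB but differ on CD, so AB → CD does not hold.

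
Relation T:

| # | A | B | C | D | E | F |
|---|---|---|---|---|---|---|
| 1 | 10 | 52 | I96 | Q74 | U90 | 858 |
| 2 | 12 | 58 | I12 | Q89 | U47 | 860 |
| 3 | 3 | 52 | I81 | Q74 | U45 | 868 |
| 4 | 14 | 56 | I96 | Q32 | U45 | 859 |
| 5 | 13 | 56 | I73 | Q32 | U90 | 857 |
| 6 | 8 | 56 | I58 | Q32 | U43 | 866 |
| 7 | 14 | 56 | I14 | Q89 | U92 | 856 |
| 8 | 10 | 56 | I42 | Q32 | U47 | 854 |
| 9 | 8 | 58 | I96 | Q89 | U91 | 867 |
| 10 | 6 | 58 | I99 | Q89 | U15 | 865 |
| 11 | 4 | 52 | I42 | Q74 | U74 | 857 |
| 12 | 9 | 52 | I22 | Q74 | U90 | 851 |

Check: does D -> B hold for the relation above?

No

D=Q74: rows 1, 3, 11, 12 → B = 52, 52, 52, 52 ✓
D=Q89: rows 2, 7, 9, 10 → B takes values {58, 56} — violation
D=Q32: rows 4, 5, 6, 8 → B = 56, 56, 56, 56 ✓
Two rows agree on D but differ on B, so D -> B does not hold.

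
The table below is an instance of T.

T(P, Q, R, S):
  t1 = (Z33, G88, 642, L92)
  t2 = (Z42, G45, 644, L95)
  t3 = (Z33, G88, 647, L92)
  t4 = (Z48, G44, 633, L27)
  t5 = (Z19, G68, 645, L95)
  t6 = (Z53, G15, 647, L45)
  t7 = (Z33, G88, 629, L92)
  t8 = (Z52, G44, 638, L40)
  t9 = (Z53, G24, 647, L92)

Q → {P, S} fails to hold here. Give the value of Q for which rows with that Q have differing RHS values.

G44

Q=G88: rows 1, 3, 7 → {P,S} = (Z33, L92), (Z33, L92), (Z33, L92) ✓
Q=G45: row 2 → {P,S} = (Z42, L95) ✓
Q=G44: rows 4, 8 → {P,S} takes values {(Z48, L27), (Z52, L40)} — violation
Q=G68: row 5 → {P,S} = (Z19, L95) ✓
Q=G15: row 6 → {P,S} = (Z53, L45) ✓
Q=G24: row 9 → {P,S} = (Z53, L92) ✓
The only Q value with inconsistent RHS is Q=G44.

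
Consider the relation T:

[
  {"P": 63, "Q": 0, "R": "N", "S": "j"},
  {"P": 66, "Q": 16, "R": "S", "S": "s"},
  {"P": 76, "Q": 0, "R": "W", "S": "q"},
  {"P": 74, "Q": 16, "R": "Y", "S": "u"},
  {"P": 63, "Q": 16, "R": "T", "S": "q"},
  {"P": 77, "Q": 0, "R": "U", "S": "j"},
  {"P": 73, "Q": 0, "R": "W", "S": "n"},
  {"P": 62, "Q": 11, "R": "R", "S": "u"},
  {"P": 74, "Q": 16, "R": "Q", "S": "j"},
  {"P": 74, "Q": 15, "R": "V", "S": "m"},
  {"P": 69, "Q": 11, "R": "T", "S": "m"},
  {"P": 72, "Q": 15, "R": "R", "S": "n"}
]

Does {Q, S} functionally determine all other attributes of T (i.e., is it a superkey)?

No

Two distinct rows share (Q=0, S=j), so {Q, S} does not determine every attribute — not a superkey.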